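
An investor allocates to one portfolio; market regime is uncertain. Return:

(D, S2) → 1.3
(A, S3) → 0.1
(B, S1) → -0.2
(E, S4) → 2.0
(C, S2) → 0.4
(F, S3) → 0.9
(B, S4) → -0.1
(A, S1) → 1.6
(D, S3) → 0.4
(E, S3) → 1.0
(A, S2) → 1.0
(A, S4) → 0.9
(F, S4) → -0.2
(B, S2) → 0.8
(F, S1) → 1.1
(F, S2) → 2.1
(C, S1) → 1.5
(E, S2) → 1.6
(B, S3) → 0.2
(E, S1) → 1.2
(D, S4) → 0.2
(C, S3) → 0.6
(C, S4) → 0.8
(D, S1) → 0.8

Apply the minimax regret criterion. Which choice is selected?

Column bests: S1=1.6, S2=2.1, S3=1.0, S4=2.0.
A regrets: 0.0, 1.1, 0.9, 1.1 → max 1.1
B regrets: 1.8, 1.3, 0.8, 2.1 → max 2.1
C regrets: 0.1, 1.7, 0.4, 1.2 → max 1.7
D regrets: 0.8, 0.8, 0.6, 1.8 → max 1.8
E regrets: 0.4, 0.5, 0.0, 0.0 → max 0.5
F regrets: 0.5, 0.0, 0.1, 2.2 → max 2.2
Smallest max regret = 0.5 → E.

E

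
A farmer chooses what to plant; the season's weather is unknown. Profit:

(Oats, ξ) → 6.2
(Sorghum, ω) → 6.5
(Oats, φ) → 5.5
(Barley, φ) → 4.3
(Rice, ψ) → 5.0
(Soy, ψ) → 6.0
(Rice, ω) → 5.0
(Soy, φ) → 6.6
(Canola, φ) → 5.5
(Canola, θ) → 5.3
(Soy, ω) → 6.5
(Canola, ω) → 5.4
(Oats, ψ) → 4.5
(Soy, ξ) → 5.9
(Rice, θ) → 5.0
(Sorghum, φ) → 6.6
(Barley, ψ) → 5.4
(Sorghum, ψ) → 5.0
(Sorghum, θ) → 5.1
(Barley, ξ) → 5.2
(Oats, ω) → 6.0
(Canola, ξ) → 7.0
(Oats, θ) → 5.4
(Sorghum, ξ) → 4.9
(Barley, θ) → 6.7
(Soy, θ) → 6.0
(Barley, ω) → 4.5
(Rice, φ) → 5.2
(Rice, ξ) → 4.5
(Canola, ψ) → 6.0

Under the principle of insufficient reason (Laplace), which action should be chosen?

Row averages: Canola=5.84, Oats=5.52, Barley=5.22, Rice=4.94, Soy=6.2, Sorghum=5.62
Highest average = 6.2 → Soy.

Soy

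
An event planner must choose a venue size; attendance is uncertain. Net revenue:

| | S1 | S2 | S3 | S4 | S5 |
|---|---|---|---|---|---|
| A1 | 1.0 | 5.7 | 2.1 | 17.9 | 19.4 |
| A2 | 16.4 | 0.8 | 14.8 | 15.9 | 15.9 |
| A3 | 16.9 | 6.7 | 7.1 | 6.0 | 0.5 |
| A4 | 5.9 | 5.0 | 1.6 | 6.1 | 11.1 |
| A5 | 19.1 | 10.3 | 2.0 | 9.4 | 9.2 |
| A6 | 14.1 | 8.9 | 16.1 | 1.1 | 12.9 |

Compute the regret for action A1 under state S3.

14.0

Best payoff under S3 is 16.1.
Regret = 16.1 − 2.1 = 14.0.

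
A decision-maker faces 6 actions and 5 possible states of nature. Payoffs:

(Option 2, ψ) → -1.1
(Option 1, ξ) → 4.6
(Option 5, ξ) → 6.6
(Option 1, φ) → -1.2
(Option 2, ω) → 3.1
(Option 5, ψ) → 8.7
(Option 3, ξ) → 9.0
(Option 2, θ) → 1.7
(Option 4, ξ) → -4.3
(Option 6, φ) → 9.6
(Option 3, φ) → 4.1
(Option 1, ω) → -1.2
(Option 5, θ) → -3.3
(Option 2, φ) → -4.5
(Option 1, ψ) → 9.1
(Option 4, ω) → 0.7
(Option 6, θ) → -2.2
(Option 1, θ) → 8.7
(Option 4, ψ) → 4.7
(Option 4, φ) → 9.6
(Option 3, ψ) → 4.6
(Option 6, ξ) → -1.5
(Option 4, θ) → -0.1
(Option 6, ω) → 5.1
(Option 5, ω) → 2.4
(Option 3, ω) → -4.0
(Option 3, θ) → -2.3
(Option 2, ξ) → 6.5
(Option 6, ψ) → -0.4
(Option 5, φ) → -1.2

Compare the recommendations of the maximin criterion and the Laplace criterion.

Row minima: Option 1=-1.2, Option 2=-4.5, Option 3=-4.0, Option 4=-4.3, Option 5=-3.3, Option 6=-2.2
Best worst-case = -1.2 → Option 1.
Row averages: Option 1=4, Option 2=1.14, Option 3=2.28, Option 4=2.12, Option 5=2.64, Option 6=2.12
Highest average = 4 → Option 1.

maximin → Option 1; laplace → Option 1 (agree)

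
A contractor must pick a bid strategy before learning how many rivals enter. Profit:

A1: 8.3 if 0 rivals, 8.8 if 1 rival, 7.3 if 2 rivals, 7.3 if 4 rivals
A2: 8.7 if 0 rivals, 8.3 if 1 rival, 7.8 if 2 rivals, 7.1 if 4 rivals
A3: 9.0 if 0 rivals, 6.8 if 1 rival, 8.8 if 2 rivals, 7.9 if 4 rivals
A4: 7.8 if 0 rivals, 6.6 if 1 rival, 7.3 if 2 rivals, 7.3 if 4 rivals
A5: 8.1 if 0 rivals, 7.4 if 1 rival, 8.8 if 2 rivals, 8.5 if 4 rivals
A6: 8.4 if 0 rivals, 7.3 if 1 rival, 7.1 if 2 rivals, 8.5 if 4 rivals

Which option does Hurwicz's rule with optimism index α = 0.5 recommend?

A1: 0.5·8.8 + 0.5·7.3 = 8.05
A2: 0.5·8.7 + 0.5·7.1 = 7.9
A3: 0.5·9.0 + 0.5·6.8 = 7.9
A4: 0.5·7.8 + 0.5·6.6 = 7.2
A5: 0.5·8.8 + 0.5·7.4 = 8.1
A6: 0.5·8.5 + 0.5·7.1 = 7.8
Highest Hurwicz score = 8.1 → A5.

A5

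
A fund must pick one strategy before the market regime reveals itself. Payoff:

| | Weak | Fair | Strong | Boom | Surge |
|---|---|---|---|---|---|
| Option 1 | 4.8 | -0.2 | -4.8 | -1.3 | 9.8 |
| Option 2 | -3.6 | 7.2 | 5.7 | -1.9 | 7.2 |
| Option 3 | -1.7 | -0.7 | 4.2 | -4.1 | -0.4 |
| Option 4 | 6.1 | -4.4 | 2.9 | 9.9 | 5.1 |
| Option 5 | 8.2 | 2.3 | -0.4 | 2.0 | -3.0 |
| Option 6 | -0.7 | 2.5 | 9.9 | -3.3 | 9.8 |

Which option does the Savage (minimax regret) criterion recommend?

Column bests: Weak=8.2, Fair=7.2, Strong=9.9, Boom=9.9, Surge=9.8.
Option 1 regrets: 3.4, 7.4, 14.7, 11.2, 0.0 → max 14.7
Option 2 regrets: 11.8, 0.0, 4.2, 11.8, 2.6 → max 11.8
Option 3 regrets: 9.9, 7.9, 5.7, 14.0, 10.2 → max 14.0
Option 4 regrets: 2.1, 11.6, 7.0, 0.0, 4.7 → max 11.6
Option 5 regrets: 0.0, 4.9, 10.3, 7.9, 12.8 → max 12.8
Option 6 regrets: 8.9, 4.7, 0.0, 13.2, 0.0 → max 13.2
Smallest max regret = 11.6 → Option 4.

Option 4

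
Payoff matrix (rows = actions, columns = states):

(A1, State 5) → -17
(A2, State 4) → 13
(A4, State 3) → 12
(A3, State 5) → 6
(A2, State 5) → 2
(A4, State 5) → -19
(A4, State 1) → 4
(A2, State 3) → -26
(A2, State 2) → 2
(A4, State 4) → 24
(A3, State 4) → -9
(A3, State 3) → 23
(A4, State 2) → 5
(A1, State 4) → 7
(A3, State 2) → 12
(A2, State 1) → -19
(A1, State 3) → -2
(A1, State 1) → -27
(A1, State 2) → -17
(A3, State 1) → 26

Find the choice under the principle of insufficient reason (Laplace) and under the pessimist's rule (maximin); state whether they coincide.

laplace → A3; maximin → A3 (agree)

Row averages: A1=-11.2, A2=-5.6, A3=11.6, A4=5.2
Highest average = 11.6 → A3.
Row minima: A1=-27, A2=-26, A3=-9, A4=-19
Best worst-case = -9 → A3.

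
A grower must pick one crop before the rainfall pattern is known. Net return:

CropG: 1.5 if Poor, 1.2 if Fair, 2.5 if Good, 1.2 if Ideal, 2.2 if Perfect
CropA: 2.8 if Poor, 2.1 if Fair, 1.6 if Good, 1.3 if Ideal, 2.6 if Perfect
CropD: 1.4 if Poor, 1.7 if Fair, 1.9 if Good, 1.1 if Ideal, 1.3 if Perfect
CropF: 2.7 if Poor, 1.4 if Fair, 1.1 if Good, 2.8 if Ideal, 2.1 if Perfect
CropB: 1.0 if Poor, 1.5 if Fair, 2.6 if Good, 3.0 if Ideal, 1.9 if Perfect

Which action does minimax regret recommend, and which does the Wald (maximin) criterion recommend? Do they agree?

Column bests: Poor=2.8, Fair=2.1, Good=2.6, Ideal=3.0, Perfect=2.6.
CropG regrets: 1.3, 0.9, 0.1, 1.8, 0.4 → max 1.8
CropA regrets: 0.0, 0.0, 1.0, 1.7, 0.0 → max 1.7
CropD regrets: 1.4, 0.4, 0.7, 1.9, 1.3 → max 1.9
CropF regrets: 0.1, 0.7, 1.5, 0.2, 0.5 → max 1.5
CropB regrets: 1.8, 0.6, 0.0, 0.0, 0.7 → max 1.8
Smallest max regret = 1.5 → CropF.
Row minima: CropG=1.2, CropA=1.3, CropD=1.1, CropF=1.1, CropB=1.0
Best worst-case = 1.3 → CropA.

minimax regret → CropF; maximin → CropA (disagree)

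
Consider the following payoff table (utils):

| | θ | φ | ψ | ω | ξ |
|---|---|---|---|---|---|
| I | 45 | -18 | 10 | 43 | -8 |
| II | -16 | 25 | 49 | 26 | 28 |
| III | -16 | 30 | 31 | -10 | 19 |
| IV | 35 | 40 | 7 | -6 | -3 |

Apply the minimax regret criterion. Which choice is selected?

Column bests: θ=45, φ=40, ψ=49, ω=43, ξ=28.
I regrets: 0, 58, 39, 0, 36 → max 58
II regrets: 61, 15, 0, 17, 0 → max 61
III regrets: 61, 10, 18, 53, 9 → max 61
IV regrets: 10, 0, 42, 49, 31 → max 49
Smallest max regret = 49 → IV.

IV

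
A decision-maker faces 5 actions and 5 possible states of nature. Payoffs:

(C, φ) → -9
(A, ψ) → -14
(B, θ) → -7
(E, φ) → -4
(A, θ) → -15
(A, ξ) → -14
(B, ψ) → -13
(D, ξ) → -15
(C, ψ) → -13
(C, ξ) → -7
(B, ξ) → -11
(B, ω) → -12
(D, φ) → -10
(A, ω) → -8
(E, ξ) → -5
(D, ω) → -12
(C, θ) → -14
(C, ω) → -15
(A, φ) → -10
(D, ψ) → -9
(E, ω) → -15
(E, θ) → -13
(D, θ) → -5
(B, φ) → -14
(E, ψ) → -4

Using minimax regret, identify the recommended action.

Column bests: θ=-5, φ=-4, ψ=-4, ω=-8, ξ=-5.
A regrets: 10, 6, 10, 0, 9 → max 10
B regrets: 2, 10, 9, 4, 6 → max 10
C regrets: 9, 5, 9, 7, 2 → max 9
D regrets: 0, 6, 5, 4, 10 → max 10
E regrets: 8, 0, 0, 7, 0 → max 8
Smallest max regret = 8 → E.

E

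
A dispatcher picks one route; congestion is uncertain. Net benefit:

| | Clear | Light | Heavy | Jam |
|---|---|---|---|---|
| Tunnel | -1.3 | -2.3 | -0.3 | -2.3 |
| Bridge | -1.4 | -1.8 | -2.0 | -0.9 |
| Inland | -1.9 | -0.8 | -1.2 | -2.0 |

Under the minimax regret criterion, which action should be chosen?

Column bests: Clear=-1.3, Light=-0.8, Heavy=-0.3, Jam=-0.9.
Tunnel regrets: 0.0, 1.5, 0.0, 1.4 → max 1.5
Bridge regrets: 0.1, 1.0, 1.7, 0.0 → max 1.7
Inland regrets: 0.6, 0.0, 0.9, 1.1 → max 1.1
Smallest max regret = 1.1 → Inland.

Inland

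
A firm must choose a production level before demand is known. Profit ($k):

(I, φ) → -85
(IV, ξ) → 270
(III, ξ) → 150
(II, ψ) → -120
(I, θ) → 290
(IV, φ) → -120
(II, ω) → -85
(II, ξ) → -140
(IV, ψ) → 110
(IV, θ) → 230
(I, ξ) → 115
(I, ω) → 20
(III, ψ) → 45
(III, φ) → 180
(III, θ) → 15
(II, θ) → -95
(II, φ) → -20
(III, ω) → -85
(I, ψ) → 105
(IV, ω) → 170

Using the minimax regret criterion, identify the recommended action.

Column bests: θ=290, φ=180, ψ=110, ω=170, ξ=270.
I regrets: 0, 265, 5, 150, 155 → max 265
II regrets: 385, 200, 230, 255, 410 → max 410
III regrets: 275, 0, 65, 255, 120 → max 275
IV regrets: 60, 300, 0, 0, 0 → max 300
Smallest max regret = 265 → I.

I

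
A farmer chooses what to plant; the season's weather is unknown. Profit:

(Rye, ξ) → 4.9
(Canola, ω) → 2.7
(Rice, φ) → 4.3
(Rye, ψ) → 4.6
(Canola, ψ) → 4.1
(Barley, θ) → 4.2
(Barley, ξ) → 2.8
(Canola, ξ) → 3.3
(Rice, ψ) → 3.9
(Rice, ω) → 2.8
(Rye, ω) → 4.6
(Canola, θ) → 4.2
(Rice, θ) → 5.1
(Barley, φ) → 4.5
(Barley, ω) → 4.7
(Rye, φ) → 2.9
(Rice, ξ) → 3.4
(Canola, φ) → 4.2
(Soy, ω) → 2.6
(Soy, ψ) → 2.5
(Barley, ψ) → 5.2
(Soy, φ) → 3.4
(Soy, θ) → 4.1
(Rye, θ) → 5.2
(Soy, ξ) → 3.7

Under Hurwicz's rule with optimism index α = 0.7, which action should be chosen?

Rye

Rice: 0.7·5.1 + 0.3·2.8 = 4.41
Barley: 0.7·5.2 + 0.3·2.8 = 4.48
Canola: 0.7·4.2 + 0.3·2.7 = 3.75
Soy: 0.7·4.1 + 0.3·2.5 = 3.62
Rye: 0.7·5.2 + 0.3·2.9 = 4.51
Highest Hurwicz score = 4.51 → Rye.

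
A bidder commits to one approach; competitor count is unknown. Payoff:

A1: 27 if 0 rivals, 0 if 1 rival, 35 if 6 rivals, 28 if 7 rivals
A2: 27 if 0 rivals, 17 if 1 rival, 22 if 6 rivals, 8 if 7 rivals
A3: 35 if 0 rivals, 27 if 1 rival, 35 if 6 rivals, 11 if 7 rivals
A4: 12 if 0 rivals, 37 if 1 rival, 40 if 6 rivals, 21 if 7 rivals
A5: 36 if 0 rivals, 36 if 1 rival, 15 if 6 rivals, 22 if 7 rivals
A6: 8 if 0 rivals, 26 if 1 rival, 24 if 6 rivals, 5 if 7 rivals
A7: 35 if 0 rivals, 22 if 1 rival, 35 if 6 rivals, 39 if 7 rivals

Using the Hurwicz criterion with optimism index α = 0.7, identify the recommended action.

A7

A1: 0.7·35 + 0.3·0 = 24.5
A2: 0.7·27 + 0.3·8 = 21.3
A3: 0.7·35 + 0.3·11 = 27.8
A4: 0.7·40 + 0.3·12 = 31.6
A5: 0.7·36 + 0.3·15 = 29.7
A6: 0.7·26 + 0.3·5 = 19.7
A7: 0.7·39 + 0.3·22 = 33.9
Highest Hurwicz score = 33.9 → A7.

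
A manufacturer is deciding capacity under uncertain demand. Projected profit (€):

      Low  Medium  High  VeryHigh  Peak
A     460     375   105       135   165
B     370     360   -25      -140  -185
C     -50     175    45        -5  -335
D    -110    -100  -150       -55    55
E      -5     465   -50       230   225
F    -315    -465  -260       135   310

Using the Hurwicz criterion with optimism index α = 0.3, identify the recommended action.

A: 0.3·460 + 0.7·105 = 211.5
B: 0.3·370 + 0.7·(-185) = -18.5
C: 0.3·175 + 0.7·(-335) = -182
D: 0.3·55 + 0.7·(-150) = -88.5
E: 0.3·465 + 0.7·(-50) = 104.5
F: 0.3·310 + 0.7·(-465) = -232.5
Highest Hurwicz score = 211.5 → A.

A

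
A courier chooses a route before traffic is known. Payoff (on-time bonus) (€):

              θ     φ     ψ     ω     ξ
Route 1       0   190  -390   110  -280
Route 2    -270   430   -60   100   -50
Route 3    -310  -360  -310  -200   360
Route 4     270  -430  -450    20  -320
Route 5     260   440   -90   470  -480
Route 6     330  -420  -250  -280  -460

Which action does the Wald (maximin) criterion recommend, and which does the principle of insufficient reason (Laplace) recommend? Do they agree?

maximin → Route 2; laplace → Route 5 (disagree)

Row minima: Route 1=-390, Route 2=-270, Route 3=-360, Route 4=-450, Route 5=-480, Route 6=-460
Best worst-case = -270 → Route 2.
Row averages: Route 1=-74, Route 2=30, Route 3=-164, Route 4=-182, Route 5=120, Route 6=-216
Highest average = 120 → Route 5.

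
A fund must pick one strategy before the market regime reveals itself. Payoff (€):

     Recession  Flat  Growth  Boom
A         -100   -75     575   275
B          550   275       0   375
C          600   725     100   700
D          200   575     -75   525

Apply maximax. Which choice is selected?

C

Row maxima: A=575, B=550, C=725, D=575
Best best-case = 725 → C.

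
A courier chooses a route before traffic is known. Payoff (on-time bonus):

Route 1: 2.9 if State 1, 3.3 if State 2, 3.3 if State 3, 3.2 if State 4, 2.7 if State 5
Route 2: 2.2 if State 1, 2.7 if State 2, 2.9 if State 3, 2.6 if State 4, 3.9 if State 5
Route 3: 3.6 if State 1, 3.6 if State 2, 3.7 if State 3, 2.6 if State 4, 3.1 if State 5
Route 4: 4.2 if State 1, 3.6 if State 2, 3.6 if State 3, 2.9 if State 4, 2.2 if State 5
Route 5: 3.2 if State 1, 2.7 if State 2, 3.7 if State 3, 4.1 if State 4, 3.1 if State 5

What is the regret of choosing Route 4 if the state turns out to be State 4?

Best payoff under State 4 is 4.1.
Regret = 4.1 − 2.9 = 1.2.

1.2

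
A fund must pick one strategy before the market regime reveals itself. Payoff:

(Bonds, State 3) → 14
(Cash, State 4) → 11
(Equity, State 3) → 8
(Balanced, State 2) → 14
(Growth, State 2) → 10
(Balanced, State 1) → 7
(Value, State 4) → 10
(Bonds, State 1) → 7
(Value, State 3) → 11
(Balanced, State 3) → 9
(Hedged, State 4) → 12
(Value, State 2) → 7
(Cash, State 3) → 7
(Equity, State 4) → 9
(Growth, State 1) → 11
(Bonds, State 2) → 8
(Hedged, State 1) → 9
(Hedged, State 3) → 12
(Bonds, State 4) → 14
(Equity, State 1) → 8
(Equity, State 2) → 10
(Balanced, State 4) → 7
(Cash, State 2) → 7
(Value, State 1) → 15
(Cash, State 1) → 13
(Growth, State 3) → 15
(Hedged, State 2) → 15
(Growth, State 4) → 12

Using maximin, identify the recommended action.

Row minima: Value=7, Hedged=9, Growth=10, Balanced=7, Equity=8, Cash=7, Bonds=7
Best worst-case = 10 → Growth.

Growth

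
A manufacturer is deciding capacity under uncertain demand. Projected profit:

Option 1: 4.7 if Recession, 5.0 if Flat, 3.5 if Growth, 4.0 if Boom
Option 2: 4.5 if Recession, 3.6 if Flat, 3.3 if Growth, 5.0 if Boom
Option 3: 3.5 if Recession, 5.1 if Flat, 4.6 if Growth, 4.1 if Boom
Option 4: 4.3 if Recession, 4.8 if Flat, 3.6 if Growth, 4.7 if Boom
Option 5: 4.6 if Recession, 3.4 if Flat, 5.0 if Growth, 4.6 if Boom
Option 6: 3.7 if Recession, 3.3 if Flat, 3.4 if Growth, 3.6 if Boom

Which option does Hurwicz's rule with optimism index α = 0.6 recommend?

Option 3

Option 1: 0.6·5.0 + 0.4·3.5 = 4.4
Option 2: 0.6·5.0 + 0.4·3.3 = 4.32
Option 3: 0.6·5.1 + 0.4·3.5 = 4.46
Option 4: 0.6·4.8 + 0.4·3.6 = 4.32
Option 5: 0.6·5.0 + 0.4·3.4 = 4.36
Option 6: 0.6·3.7 + 0.4·3.3 = 3.54
Highest Hurwicz score = 4.46 → Option 3.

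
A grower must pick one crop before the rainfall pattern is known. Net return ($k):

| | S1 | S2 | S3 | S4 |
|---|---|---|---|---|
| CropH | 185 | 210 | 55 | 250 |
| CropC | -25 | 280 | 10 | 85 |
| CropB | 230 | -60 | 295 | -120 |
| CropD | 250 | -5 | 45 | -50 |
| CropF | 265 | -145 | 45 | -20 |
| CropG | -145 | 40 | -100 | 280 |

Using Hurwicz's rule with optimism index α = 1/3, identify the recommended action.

CropH

CropH: 1/3·250 + 2/3·55 = 120
CropC: 1/3·280 + 2/3·(-25) = 230/3
CropB: 1/3·295 + 2/3·(-120) = 55/3
CropD: 1/3·250 + 2/3·(-50) = 50
CropF: 1/3·265 + 2/3·(-145) = -25/3
CropG: 1/3·280 + 2/3·(-145) = -10/3
Highest Hurwicz score = 120 → CropH.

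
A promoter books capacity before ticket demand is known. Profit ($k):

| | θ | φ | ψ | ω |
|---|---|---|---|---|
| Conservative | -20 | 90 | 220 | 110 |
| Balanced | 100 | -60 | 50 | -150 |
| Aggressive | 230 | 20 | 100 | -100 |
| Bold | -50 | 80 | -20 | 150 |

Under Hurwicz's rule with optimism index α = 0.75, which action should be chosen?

Conservative: 0.75·220 + 0.25·(-20) = 160
Balanced: 0.75·100 + 0.25·(-150) = 37.5
Aggressive: 0.75·230 + 0.25·(-100) = 147.5
Bold: 0.75·150 + 0.25·(-50) = 100
Highest Hurwicz score = 160 → Conservative.

Conservative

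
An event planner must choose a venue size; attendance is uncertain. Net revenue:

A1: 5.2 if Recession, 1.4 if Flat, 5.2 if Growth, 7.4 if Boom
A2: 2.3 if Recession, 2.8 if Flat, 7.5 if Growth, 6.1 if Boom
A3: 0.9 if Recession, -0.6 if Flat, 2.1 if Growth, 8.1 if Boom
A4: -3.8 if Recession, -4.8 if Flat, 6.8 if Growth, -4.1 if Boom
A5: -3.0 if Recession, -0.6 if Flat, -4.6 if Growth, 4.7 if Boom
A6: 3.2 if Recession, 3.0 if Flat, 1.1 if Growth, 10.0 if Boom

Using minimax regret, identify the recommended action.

A1

Column bests: Recession=5.2, Flat=3.0, Growth=7.5, Boom=10.0.
A1 regrets: 0.0, 1.6, 2.3, 2.6 → max 2.6
A2 regrets: 2.9, 0.2, 0.0, 3.9 → max 3.9
A3 regrets: 4.3, 3.6, 5.4, 1.9 → max 5.4
A4 regrets: 9.0, 7.8, 0.7, 14.1 → max 14.1
A5 regrets: 8.2, 3.6, 12.1, 5.3 → max 12.1
A6 regrets: 2.0, 0.0, 6.4, 0.0 → max 6.4
Smallest max regret = 2.6 → A1.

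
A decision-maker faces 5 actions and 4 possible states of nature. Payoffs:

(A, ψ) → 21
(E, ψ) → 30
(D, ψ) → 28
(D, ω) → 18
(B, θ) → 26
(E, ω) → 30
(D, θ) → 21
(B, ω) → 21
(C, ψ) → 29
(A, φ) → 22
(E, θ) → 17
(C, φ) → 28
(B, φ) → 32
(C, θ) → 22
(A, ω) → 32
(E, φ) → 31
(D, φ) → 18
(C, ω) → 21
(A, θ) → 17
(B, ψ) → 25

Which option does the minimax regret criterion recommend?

E

Column bests: θ=26, φ=32, ψ=30, ω=32.
A regrets: 9, 10, 9, 0 → max 10
B regrets: 0, 0, 5, 11 → max 11
C regrets: 4, 4, 1, 11 → max 11
D regrets: 5, 14, 2, 14 → max 14
E regrets: 9, 1, 0, 2 → max 9
Smallest max regret = 9 → E.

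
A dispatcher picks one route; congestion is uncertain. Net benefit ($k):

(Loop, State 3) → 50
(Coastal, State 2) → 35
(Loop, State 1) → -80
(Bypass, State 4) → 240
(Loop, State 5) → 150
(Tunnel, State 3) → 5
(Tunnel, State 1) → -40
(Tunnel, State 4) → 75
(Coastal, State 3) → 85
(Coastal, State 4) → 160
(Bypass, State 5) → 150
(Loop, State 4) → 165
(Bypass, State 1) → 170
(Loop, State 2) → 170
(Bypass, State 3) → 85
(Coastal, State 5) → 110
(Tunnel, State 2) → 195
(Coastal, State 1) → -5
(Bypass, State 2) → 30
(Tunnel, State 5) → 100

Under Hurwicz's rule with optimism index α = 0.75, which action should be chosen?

Bypass: 0.75·240 + 0.25·30 = 187.5
Loop: 0.75·170 + 0.25·(-80) = 107.5
Coastal: 0.75·160 + 0.25·(-5) = 118.75
Tunnel: 0.75·195 + 0.25·(-40) = 136.25
Highest Hurwicz score = 187.5 → Bypass.

Bypass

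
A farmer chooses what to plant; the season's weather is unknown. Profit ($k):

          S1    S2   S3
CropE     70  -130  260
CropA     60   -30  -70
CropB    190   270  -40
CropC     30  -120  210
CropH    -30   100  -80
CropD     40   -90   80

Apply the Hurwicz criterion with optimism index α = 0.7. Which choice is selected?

CropB

CropE: 0.7·260 + 0.3·(-130) = 143
CropA: 0.7·60 + 0.3·(-70) = 21
CropB: 0.7·270 + 0.3·(-40) = 177
CropC: 0.7·210 + 0.3·(-120) = 111
CropH: 0.7·100 + 0.3·(-80) = 46
CropD: 0.7·80 + 0.3·(-90) = 29
Highest Hurwicz score = 177 → CropB.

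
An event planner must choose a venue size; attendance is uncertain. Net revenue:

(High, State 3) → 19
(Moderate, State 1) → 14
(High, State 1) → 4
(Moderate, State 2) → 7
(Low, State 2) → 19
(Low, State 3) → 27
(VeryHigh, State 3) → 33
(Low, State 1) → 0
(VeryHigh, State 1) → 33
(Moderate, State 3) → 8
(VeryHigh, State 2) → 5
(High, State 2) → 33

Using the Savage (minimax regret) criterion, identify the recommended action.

Column bests: State 1=33, State 2=33, State 3=33.
Low regrets: 33, 14, 6 → max 33
Moderate regrets: 19, 26, 25 → max 26
High regrets: 29, 0, 14 → max 29
VeryHigh regrets: 0, 28, 0 → max 28
Smallest max regret = 26 → Moderate.

Moderate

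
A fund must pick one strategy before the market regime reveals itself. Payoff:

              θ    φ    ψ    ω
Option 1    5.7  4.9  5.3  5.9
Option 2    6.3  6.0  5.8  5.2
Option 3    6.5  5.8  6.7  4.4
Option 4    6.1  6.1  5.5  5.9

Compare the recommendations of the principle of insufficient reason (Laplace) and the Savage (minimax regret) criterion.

laplace → Option 4; minimax regret → Option 2 (disagree)

Row averages: Option 1=5.45, Option 2=5.825, Option 3=5.85, Option 4=5.9
Highest average = 5.9 → Option 4.
Column bests: θ=6.5, φ=6.1, ψ=6.7, ω=5.9.
Option 1 regrets: 0.8, 1.2, 1.4, 0.0 → max 1.4
Option 2 regrets: 0.2, 0.1, 0.9, 0.7 → max 0.9
Option 3 regrets: 0.0, 0.3, 0.0, 1.5 → max 1.5
Option 4 regrets: 0.4, 0.0, 1.2, 0.0 → max 1.2
Smallest max regret = 0.9 → Option 2.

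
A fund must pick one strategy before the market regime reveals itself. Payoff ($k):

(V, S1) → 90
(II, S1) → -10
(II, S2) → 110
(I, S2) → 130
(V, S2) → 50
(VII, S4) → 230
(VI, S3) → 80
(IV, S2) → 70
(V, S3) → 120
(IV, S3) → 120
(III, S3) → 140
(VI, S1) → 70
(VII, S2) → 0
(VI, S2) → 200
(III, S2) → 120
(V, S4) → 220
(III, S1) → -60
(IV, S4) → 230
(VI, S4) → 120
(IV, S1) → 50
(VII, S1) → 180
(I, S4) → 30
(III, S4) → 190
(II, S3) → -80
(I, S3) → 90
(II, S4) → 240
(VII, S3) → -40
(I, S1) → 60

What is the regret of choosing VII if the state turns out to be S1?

0

Best payoff under S1 is 180.
Regret = 180 − 180 = 0.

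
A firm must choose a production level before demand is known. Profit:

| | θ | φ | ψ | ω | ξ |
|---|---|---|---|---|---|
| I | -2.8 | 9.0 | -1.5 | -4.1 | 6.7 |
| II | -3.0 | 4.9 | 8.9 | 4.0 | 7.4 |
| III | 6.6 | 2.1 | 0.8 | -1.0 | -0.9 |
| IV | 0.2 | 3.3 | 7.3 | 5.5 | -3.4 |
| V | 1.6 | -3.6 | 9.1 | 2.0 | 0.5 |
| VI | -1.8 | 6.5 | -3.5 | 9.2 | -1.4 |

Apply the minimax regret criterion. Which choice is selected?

Column bests: θ=6.6, φ=9.0, ψ=9.1, ω=9.2, ξ=7.4.
I regrets: 9.4, 0.0, 10.6, 13.3, 0.7 → max 13.3
II regrets: 9.6, 4.1, 0.2, 5.2, 0.0 → max 9.6
III regrets: 0.0, 6.9, 8.3, 10.2, 8.3 → max 10.2
IV regrets: 6.4, 5.7, 1.8, 3.7, 10.8 → max 10.8
V regrets: 5.0, 12.6, 0.0, 7.2, 6.9 → max 12.6
VI regrets: 8.4, 2.5, 12.6, 0.0, 8.8 → max 12.6
Smallest max regret = 9.6 → II.

II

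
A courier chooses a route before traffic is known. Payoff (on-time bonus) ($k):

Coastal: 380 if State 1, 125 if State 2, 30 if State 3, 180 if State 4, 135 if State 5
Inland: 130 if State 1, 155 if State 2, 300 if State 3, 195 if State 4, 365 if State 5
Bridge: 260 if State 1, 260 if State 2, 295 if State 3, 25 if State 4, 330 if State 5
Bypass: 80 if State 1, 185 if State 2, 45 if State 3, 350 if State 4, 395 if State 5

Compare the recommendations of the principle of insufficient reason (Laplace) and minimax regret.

laplace → Bridge; minimax regret → Inland (disagree)

Row averages: Coastal=170, Inland=229, Bridge=234, Bypass=211
Highest average = 234 → Bridge.
Column bests: State 1=380, State 2=260, State 3=300, State 4=350, State 5=395.
Coastal regrets: 0, 135, 270, 170, 260 → max 270
Inland regrets: 250, 105, 0, 155, 30 → max 250
Bridge regrets: 120, 0, 5, 325, 65 → max 325
Bypass regrets: 300, 75, 255, 0, 0 → max 300
Smallest max regret = 250 → Inland.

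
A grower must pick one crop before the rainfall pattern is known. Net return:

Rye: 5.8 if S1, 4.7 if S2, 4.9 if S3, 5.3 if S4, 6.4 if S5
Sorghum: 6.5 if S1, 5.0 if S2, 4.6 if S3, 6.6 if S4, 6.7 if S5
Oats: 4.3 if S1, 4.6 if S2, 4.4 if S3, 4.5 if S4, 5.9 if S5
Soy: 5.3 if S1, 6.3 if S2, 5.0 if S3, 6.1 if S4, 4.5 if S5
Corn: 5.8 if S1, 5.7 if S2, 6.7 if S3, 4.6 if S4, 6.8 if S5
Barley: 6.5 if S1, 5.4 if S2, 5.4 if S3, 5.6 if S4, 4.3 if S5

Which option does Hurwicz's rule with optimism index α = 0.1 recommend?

Rye

Rye: 0.1·6.4 + 0.9·4.7 = 4.87
Sorghum: 0.1·6.7 + 0.9·4.6 = 4.81
Oats: 0.1·5.9 + 0.9·4.3 = 4.46
Soy: 0.1·6.3 + 0.9·4.5 = 4.68
Corn: 0.1·6.8 + 0.9·4.6 = 4.82
Barley: 0.1·6.5 + 0.9·4.3 = 4.52
Highest Hurwicz score = 4.87 → Rye.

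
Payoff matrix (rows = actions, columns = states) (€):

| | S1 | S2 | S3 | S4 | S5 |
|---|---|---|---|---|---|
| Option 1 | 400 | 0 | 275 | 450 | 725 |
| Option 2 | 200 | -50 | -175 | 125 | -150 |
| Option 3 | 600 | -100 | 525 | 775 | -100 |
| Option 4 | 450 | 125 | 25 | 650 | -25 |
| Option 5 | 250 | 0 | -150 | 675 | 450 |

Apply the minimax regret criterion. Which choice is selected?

Column bests: S1=600, S2=125, S3=525, S4=775, S5=725.
Option 1 regrets: 200, 125, 250, 325, 0 → max 325
Option 2 regrets: 400, 175, 700, 650, 875 → max 875
Option 3 regrets: 0, 225, 0, 0, 825 → max 825
Option 4 regrets: 150, 0, 500, 125, 750 → max 750
Option 5 regrets: 350, 125, 675, 100, 275 → max 675
Smallest max regret = 325 → Option 1.

Option 1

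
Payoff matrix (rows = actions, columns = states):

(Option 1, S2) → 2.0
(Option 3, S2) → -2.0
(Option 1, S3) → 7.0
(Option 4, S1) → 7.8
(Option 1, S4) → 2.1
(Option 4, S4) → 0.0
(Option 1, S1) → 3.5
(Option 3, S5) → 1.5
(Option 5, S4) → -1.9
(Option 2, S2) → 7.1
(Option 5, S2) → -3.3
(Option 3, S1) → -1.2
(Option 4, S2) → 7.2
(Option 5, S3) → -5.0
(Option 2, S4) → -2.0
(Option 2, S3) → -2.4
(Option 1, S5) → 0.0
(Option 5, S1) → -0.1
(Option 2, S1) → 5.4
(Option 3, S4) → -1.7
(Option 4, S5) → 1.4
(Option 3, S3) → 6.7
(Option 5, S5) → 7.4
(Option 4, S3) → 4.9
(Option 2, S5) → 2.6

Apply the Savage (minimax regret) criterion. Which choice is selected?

Option 4

Column bests: S1=7.8, S2=7.2, S3=7.0, S4=2.1, S5=7.4.
Option 1 regrets: 4.3, 5.2, 0.0, 0.0, 7.4 → max 7.4
Option 2 regrets: 2.4, 0.1, 9.4, 4.1, 4.8 → max 9.4
Option 3 regrets: 9.0, 9.2, 0.3, 3.8, 5.9 → max 9.2
Option 4 regrets: 0.0, 0.0, 2.1, 2.1, 6.0 → max 6.0
Option 5 regrets: 7.9, 10.5, 12.0, 4.0, 0.0 → max 12.0
Smallest max regret = 6.0 → Option 4.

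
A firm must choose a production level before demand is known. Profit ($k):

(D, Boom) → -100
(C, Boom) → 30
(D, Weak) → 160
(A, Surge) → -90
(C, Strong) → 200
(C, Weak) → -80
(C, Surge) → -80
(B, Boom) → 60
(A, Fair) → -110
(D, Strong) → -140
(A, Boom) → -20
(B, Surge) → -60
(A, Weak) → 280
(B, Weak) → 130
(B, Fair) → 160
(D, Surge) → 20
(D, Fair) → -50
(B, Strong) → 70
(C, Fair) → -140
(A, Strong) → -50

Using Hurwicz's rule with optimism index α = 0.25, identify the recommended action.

A: 0.25·280 + 0.75·(-110) = -12.5
B: 0.25·160 + 0.75·(-60) = -5
C: 0.25·200 + 0.75·(-140) = -55
D: 0.25·160 + 0.75·(-140) = -65
Highest Hurwicz score = -5 → B.

B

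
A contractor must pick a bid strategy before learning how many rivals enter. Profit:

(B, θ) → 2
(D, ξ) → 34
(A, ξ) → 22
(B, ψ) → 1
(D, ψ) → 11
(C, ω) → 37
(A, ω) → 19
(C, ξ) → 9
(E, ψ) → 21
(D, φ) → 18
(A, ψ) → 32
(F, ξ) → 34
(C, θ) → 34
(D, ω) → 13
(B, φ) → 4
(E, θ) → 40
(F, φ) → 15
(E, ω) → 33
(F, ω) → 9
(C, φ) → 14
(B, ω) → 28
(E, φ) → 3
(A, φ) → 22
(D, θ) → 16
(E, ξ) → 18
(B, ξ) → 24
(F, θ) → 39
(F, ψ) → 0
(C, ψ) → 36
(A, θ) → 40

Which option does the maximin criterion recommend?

Row minima: A=19, B=1, C=9, D=11, E=3, F=0
Best worst-case = 19 → A.

A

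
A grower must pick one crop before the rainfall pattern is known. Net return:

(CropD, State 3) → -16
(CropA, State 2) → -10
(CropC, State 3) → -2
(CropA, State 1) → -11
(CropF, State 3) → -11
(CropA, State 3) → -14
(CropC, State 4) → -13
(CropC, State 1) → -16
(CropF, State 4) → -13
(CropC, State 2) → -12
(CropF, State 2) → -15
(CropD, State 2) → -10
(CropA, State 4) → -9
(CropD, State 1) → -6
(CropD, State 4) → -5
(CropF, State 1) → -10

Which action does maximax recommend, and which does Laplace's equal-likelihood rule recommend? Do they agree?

Row maxima: CropC=-2, CropA=-9, CropD=-5, CropF=-10
Best best-case = -2 → CropC.
Row averages: CropC=-10.75, CropA=-11, CropD=-9.25, CropF=-12.25
Highest average = -9.25 → CropD.

maximax → CropC; laplace → CropD (disagree)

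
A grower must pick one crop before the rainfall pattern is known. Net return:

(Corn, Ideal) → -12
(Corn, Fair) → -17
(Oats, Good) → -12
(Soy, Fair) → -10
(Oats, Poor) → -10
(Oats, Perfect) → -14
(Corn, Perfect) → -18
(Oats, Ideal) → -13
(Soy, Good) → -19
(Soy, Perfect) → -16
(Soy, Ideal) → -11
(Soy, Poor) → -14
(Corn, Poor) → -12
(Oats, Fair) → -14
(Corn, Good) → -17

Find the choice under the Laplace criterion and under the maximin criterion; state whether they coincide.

Row averages: Corn=-15.2, Soy=-14, Oats=-12.6
Highest average = -12.6 → Oats.
Row minima: Corn=-18, Soy=-19, Oats=-14
Best worst-case = -14 → Oats.

laplace → Oats; maximin → Oats (agree)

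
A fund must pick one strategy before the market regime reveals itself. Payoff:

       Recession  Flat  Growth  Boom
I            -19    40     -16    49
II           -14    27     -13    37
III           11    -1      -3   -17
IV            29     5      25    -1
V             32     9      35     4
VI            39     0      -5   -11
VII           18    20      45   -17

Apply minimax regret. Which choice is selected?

Column bests: Recession=39, Flat=40, Growth=45, Boom=49.
I regrets: 58, 0, 61, 0 → max 61
II regrets: 53, 13, 58, 12 → max 58
III regrets: 28, 41, 48, 66 → max 66
IV regrets: 10, 35, 20, 50 → max 50
V regrets: 7, 31, 10, 45 → max 45
VI regrets: 0, 40, 50, 60 → max 60
VII regrets: 21, 20, 0, 66 → max 66
Smallest max regret = 45 → V.

V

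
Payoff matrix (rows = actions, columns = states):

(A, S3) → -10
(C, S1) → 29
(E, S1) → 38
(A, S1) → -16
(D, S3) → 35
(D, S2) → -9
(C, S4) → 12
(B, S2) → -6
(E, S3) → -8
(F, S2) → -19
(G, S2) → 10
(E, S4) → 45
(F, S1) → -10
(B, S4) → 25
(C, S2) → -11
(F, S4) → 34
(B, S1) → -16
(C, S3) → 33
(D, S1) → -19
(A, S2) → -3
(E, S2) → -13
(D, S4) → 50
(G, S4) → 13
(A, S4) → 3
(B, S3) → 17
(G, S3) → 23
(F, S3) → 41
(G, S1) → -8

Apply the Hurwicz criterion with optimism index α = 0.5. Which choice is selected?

A: 0.5·3 + 0.5·(-16) = -6.5
B: 0.5·25 + 0.5·(-16) = 4.5
C: 0.5·33 + 0.5·(-11) = 11
D: 0.5·50 + 0.5·(-19) = 15.5
E: 0.5·45 + 0.5·(-13) = 16
F: 0.5·41 + 0.5·(-19) = 11
G: 0.5·23 + 0.5·(-8) = 7.5
Highest Hurwicz score = 16 → E.

E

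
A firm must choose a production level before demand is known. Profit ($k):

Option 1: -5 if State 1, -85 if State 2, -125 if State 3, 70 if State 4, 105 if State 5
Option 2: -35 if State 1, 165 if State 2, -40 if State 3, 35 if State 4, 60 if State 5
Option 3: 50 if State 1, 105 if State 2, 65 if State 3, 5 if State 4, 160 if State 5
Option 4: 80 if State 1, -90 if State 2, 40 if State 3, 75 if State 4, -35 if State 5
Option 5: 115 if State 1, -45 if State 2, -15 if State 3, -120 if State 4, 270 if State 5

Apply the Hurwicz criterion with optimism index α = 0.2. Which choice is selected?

Option 3

Option 1: 0.2·105 + 0.8·(-125) = -79
Option 2: 0.2·165 + 0.8·(-40) = 1
Option 3: 0.2·160 + 0.8·5 = 36
Option 4: 0.2·80 + 0.8·(-90) = -56
Option 5: 0.2·270 + 0.8·(-120) = -42
Highest Hurwicz score = 36 → Option 3.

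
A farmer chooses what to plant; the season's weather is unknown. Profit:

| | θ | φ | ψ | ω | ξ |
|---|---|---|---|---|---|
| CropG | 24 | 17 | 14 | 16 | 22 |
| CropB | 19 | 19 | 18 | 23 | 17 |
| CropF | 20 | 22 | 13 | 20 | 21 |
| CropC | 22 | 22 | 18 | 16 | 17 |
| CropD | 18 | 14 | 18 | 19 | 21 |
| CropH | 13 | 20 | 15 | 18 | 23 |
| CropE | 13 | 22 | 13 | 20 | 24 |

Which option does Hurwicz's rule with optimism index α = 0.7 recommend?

CropB

CropG: 0.7·24 + 0.3·14 = 21
CropB: 0.7·23 + 0.3·17 = 21.2
CropF: 0.7·22 + 0.3·13 = 19.3
CropC: 0.7·22 + 0.3·16 = 20.2
CropD: 0.7·21 + 0.3·14 = 18.9
CropH: 0.7·23 + 0.3·13 = 20
CropE: 0.7·24 + 0.3·13 = 20.7
Highest Hurwicz score = 21.2 → CropB.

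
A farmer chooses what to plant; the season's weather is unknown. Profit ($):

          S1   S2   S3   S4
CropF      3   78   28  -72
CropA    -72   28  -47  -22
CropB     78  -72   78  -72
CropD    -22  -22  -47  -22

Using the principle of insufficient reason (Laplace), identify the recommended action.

Row averages: CropF=9.25, CropA=-28.25, CropB=3, CropD=-28.25
Highest average = 9.25 → CropF.

CropF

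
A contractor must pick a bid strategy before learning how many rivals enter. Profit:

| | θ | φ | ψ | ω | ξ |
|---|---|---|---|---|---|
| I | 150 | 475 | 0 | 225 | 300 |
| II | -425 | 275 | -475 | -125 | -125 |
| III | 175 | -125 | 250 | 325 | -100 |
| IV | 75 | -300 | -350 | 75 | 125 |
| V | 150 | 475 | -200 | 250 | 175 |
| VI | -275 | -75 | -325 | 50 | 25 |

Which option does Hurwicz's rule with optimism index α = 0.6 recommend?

I: 0.6·475 + 0.4·0 = 285
II: 0.6·275 + 0.4·(-475) = -25
III: 0.6·325 + 0.4·(-125) = 145
IV: 0.6·125 + 0.4·(-350) = -65
V: 0.6·475 + 0.4·(-200) = 205
VI: 0.6·50 + 0.4·(-325) = -100
Highest Hurwicz score = 285 → I.

I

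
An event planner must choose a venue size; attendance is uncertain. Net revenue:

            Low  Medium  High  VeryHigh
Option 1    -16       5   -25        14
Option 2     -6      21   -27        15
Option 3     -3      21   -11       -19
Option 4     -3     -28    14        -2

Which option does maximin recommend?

Row minima: Option 1=-25, Option 2=-27, Option 3=-19, Option 4=-28
Best worst-case = -19 → Option 3.

Option 3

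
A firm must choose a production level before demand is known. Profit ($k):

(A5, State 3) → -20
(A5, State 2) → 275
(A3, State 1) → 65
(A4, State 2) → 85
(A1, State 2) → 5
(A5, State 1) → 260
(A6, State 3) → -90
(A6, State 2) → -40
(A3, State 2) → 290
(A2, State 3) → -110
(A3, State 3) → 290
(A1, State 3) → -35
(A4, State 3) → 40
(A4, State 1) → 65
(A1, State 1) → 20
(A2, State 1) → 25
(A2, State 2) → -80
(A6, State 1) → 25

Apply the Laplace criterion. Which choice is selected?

A3

Row averages: A1=-10/3, A2=-55, A3=215, A4=190/3, A5=515/3, A6=-35
Highest average = 215 → A3.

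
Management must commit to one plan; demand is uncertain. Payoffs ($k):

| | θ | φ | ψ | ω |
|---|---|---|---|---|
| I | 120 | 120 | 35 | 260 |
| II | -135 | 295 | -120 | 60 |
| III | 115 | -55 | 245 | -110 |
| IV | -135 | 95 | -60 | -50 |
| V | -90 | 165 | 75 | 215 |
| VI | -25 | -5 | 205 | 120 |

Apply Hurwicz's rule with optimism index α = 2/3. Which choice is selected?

I: 2/3·260 + 1/3·35 = 185
II: 2/3·295 + 1/3·(-135) = 455/3
III: 2/3·245 + 1/3·(-110) = 380/3
IV: 2/3·95 + 1/3·(-135) = 55/3
V: 2/3·215 + 1/3·(-90) = 340/3
VI: 2/3·205 + 1/3·(-25) = 385/3
Highest Hurwicz score = 185 → I.

I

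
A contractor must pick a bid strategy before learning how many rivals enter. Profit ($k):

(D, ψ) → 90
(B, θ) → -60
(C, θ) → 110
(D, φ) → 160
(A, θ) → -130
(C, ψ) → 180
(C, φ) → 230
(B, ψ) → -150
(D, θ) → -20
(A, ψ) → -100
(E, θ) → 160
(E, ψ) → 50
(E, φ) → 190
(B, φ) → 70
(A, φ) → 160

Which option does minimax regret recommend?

Column bests: θ=160, φ=230, ψ=180.
A regrets: 290, 70, 280 → max 290
B regrets: 220, 160, 330 → max 330
C regrets: 50, 0, 0 → max 50
D regrets: 180, 70, 90 → max 180
E regrets: 0, 40, 130 → max 130
Smallest max regret = 50 → C.

C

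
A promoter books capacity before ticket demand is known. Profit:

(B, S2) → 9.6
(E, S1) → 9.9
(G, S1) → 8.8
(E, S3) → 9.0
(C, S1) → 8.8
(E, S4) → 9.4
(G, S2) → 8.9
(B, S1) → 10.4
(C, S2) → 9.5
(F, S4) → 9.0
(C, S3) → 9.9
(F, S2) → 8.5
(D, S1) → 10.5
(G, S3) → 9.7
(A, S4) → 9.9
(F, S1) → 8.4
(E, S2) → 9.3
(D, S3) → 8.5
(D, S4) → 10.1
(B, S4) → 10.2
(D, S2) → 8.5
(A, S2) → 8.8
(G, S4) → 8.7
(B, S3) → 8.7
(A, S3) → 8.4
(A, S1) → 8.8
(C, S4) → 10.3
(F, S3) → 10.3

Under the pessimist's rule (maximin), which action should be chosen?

E

Row minima: A=8.4, B=8.7, C=8.8, D=8.5, E=9.0, F=8.4, G=8.7
Best worst-case = 9.0 → E.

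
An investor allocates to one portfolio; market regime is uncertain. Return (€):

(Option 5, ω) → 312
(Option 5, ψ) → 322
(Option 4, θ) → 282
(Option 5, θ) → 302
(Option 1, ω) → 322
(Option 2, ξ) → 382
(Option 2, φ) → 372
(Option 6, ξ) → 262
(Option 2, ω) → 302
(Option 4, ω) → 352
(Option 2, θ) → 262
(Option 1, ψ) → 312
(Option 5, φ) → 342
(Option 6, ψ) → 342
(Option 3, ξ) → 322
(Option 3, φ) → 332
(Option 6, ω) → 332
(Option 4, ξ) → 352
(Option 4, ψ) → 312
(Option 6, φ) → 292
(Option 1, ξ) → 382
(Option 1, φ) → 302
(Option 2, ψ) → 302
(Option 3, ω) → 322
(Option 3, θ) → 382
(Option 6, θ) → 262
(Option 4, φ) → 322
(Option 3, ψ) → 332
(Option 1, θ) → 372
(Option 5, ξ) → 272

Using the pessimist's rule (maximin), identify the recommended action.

Row minima: Option 1=302, Option 2=262, Option 3=322, Option 4=282, Option 5=272, Option 6=262
Best worst-case = 322 → Option 3.

Option 3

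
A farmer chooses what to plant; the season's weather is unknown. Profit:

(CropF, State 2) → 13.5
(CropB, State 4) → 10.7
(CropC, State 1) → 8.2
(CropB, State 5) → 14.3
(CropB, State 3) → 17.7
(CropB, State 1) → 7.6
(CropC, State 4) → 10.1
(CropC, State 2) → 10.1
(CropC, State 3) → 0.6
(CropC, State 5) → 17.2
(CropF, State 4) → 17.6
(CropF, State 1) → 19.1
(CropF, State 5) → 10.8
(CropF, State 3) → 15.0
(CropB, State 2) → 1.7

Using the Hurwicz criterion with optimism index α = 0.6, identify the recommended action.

CropF: 0.6·19.1 + 0.4·10.8 = 15.78
CropB: 0.6·17.7 + 0.4·1.7 = 11.3
CropC: 0.6·17.2 + 0.4·0.6 = 10.56
Highest Hurwicz score = 15.78 → CropF.

CropF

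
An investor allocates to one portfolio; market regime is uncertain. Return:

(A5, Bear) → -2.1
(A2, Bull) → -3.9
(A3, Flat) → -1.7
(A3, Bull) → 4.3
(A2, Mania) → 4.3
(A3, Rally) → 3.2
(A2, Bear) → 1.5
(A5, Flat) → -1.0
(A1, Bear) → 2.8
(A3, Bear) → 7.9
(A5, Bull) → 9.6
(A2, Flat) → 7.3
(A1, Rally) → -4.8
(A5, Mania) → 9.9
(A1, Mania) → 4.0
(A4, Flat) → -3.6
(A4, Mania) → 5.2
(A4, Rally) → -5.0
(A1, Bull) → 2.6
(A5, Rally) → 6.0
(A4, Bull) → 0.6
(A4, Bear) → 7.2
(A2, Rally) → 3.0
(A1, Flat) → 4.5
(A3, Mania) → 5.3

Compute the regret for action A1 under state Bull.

7.0

Best payoff under Bull is 9.6.
Regret = 9.6 − 2.6 = 7.0.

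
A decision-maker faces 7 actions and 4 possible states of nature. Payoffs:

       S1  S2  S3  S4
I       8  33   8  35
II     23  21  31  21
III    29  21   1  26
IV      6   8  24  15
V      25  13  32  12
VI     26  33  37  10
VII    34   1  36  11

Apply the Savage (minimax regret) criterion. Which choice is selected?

II

Column bests: S1=34, S2=33, S3=37, S4=35.
I regrets: 26, 0, 29, 0 → max 29
II regrets: 11, 12, 6, 14 → max 14
III regrets: 5, 12, 36, 9 → max 36
IV regrets: 28, 25, 13, 20 → max 28
V regrets: 9, 20, 5, 23 → max 23
VI regrets: 8, 0, 0, 25 → max 25
VII regrets: 0, 32, 1, 24 → max 32
Smallest max regret = 14 → II.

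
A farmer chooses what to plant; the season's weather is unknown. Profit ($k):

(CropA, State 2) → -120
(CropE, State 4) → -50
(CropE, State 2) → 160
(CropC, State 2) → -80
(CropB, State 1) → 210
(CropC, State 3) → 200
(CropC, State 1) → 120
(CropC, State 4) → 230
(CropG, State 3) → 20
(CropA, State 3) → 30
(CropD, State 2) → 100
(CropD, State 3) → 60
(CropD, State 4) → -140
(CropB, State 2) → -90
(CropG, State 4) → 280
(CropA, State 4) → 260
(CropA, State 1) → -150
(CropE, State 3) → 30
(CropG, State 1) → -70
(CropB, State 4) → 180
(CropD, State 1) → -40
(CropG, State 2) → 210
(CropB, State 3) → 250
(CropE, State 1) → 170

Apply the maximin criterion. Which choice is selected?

CropE

Row minima: CropD=-140, CropA=-150, CropC=-80, CropG=-70, CropE=-50, CropB=-90
Best worst-case = -50 → CropE.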